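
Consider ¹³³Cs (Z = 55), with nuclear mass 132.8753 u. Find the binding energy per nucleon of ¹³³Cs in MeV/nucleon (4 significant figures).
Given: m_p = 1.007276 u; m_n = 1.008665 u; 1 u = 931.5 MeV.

The nucleus contains 55 protons and 133 − 55 = 78 neutrons.
Σm = 55·m_p + 78·m_n = 55.400180 + 78.675870 = 134.076050 u
Mass defect Δm = 134.076050 − 132.8753 = 1.200750 u
Converting to energy: 1.200750 u × 931.5 MeV/u = 1118.50 MeV
Dividing by A = 133 gives 8.410 MeV per nucleon.

8.410 MeV/nucleon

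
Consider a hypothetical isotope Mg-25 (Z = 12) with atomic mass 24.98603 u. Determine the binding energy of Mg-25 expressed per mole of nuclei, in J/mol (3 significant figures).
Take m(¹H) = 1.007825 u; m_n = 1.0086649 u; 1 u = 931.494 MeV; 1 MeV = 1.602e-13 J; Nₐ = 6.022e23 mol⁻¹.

Total constituent mass: 12 × 1.007825 + 13 × 1.0086649 = 25.2065437 u
Mass defect Δm = 25.2065437 − 24.98603 = 0.2205137 u
E_B = 0.2205137 × 931.494 = 205.407 MeV
Per nucleus in joules: 205.407 MeV × 1.602e-13 J/MeV = 3.2906e-11 J
Per mole: 3.2906e-11 J × 6.022e23 mol⁻¹ = 1.9816e+13 J/mol

1.98e+13 J/mol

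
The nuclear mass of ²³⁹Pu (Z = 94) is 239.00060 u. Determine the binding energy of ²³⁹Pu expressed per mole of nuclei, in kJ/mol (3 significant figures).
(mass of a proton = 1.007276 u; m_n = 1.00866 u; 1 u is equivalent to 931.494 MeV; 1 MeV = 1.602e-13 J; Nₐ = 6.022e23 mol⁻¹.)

Z = 94, so N = A − Z = 239 − 94 = 145.
Total constituent mass: 94 × 1.007276 + 145 × 1.00866 = 240.939644 u
The mass defect is 240.939644 − 239.00060 = 1.939044 u.
Converting to energy: 1.939044 u × 931.494 MeV/u = 1806.21 MeV
Per nucleus in joules: 1806.21 MeV × 1.602e-13 J/MeV = 2.8935e-10 J
Per mole: 2.8935e-10 J × 6.022e23 mol⁻¹ = 1.7425e+14 J/mol

1.74e+11 kJ/mol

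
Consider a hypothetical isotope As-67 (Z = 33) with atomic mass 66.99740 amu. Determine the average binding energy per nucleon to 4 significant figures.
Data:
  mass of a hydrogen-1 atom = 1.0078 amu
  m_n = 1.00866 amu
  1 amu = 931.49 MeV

7.708 MeV/nucleon

Σm = 33·m(¹H) + 34·m_n = 33.2574 + 34.29444 = 67.55184 amu
The mass defect is 67.55184 − 66.99740 = 0.55444 amu.
E_B = 0.55444 × 931.49 = 516.455 MeV
Dividing by A = 67 gives 7.708 MeV per nucleon.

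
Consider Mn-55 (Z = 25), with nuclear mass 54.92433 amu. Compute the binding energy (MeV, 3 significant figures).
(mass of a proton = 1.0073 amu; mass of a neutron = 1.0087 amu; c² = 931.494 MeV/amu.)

484 MeV

Total constituent mass: 25 × 1.0073 + 30 × 1.0087 = 55.4435 amu
The mass defect is 55.4435 − 54.92433 = 0.51917 amu.
Converting to energy: 0.51917 amu × 931.494 MeV/amu = 483.604 MeV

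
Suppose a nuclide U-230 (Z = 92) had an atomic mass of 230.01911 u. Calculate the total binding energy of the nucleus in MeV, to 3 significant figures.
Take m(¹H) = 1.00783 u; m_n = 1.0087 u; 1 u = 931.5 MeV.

1770 MeV

With 92 protons and 138 neutrons (A = 230):
Total constituent mass: 92 × 1.00783 + 138 × 1.0087 = 231.92096 u
Δm = 231.92096 − 230.01911 = 1.90185 u
Converting to energy: 1.90185 u × 931.5 MeV/u = 1771.57 MeV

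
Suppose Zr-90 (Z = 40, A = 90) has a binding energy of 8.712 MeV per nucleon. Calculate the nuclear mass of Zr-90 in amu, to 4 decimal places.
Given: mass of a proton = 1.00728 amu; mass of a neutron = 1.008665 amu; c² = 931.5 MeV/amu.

89.8827 amu

Total binding energy = 90 × 8.712 = 784.080 MeV
Mass defect = 784.080 MeV / (931.5 MeV/amu) = 0.841739 amu
Constituent mass = 40(1.00728) + 50(1.008665) = 90.724450 amu
Nuclear mass = 90.724450 − 0.841739 = 89.882711 amu ≈ 89.8827 amu (to 4 decimal places)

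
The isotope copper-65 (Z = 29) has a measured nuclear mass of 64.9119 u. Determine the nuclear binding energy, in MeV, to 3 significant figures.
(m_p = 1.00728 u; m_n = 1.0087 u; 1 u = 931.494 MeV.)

570 MeV

Z = 29, so N = A − Z = 65 − 29 = 36.
Total constituent mass: 29 × 1.00728 + 36 × 1.0087 = 65.52432 u
Δm = 65.52432 − 64.9119 = 0.61242 u
Converting to energy: 0.61242 u × 931.494 MeV/u = 570.466 MeV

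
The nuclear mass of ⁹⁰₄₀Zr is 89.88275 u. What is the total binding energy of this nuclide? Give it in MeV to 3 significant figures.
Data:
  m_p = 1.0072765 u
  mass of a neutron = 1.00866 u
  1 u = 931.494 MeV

784 MeV

Total constituent mass: 40 × 1.0072765 + 50 × 1.00866 = 90.7240600 u
The mass defect is 90.7240600 − 89.88275 = 0.8413100 u.
Binding energy = Δm·c² = 0.8413100 × 931.494 MeV/u = 783.675 MeV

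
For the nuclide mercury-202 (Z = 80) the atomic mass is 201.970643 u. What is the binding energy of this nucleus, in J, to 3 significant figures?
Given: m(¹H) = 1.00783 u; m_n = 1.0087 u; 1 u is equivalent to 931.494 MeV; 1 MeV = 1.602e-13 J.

Z = 80, so N = A − Z = 202 − 80 = 122.
Σm = 80·m(¹H) + 122·m_n = 80.62640 + 123.0614 = 203.68780 u
Δm = 203.68780 − 201.970643 = 1.717157 u
Converting to energy: 1.717157 u × 931.494 MeV/u = 1599.52 MeV
In joules: 1599.52 MeV × 1.602e-13 J/MeV = 2.5624e-10 J

2.56e-10 J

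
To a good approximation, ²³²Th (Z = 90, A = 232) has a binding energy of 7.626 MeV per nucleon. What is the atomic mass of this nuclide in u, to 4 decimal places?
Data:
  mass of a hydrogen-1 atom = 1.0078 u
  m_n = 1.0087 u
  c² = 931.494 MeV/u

Total binding energy = 232 × 7.626 = 1769.232 MeV
Mass defect = 1769.232 MeV / (931.494 MeV/u) = 1.899349 u
Constituent mass = 90(1.0078) + 142(1.0087) = 233.9374 u
Atomic mass = 233.9374 − 1.899349 = 232.038051 u ≈ 232.0381 u (to 4 decimal places)

232.0381 u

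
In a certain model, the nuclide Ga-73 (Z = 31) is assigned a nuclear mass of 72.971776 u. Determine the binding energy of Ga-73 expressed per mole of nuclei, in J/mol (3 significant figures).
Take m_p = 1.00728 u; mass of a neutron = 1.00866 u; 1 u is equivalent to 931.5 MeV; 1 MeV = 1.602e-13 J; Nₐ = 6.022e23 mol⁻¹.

5.55e+13 J/mol

The nucleus contains 31 protons and 73 − 31 = 42 neutrons.
Total constituent mass: 31 × 1.00728 + 42 × 1.00866 = 73.58940 u
Mass defect Δm = 73.58940 − 72.971776 = 0.617624 u
E_B = 0.617624 × 931.5 = 575.317 MeV
Per nucleus in joules: 575.317 MeV × 1.602e-13 J/MeV = 9.2166e-11 J
Per mole: 9.2166e-11 J × 6.022e23 mol⁻¹ = 5.5502e+13 J/mol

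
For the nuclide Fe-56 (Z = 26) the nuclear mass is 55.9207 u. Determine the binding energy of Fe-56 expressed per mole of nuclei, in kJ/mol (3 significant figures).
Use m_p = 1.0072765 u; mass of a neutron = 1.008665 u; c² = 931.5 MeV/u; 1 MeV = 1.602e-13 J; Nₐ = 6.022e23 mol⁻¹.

4.75e+10 kJ/mol

Total constituent mass: 26 × 1.0072765 + 30 × 1.008665 = 56.4491390 u
Δm = 56.4491390 − 55.9207 = 0.5284390 u
Binding energy = Δm·c² = 0.5284390 × 931.5 MeV/u = 492.241 MeV
Per nucleus in joules: 492.241 MeV × 1.602e-13 J/MeV = 7.8857e-11 J
Per mole: 7.8857e-11 J × 6.022e23 mol⁻¹ = 4.7488e+13 J/mol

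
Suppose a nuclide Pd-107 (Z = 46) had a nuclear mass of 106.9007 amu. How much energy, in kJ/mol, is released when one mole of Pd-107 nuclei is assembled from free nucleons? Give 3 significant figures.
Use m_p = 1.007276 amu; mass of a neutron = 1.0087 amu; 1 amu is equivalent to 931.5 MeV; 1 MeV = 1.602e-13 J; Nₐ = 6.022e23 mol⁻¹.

Mass of separated nucleons = 46(1.007276) + 61(1.0087) = 46.334696 + 61.5307 = 107.865396 amu
Δm = 107.865396 − 106.9007 = 0.964696 amu
Converting to energy: 0.964696 amu × 931.5 MeV/amu = 898.614 MeV
Per nucleus in joules: 898.614 MeV × 1.602e-13 J/MeV = 1.4396e-10 J
Per mole: 1.4396e-10 J × 6.022e23 mol⁻¹ = 8.6693e+13 J/mol

8.67e+10 kJ/mol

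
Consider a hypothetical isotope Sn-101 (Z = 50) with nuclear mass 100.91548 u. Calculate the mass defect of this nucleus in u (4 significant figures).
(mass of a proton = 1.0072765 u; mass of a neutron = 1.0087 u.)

0.8920 u

Mass of separated nucleons = 50(1.0072765) + 51(1.0087) = 50.3638250 + 51.4437 = 101.8075250 u
The mass defect is 101.8075250 − 100.91548 = 0.8920450 u.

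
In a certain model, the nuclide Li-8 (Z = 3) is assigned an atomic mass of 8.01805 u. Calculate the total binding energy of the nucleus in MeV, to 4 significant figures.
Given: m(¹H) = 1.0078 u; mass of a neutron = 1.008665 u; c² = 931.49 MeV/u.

The nucleus contains 3 protons and 8 − 3 = 5 neutrons.
Σm = 3·m(¹H) + 5·m_n = 3.0234 + 5.043325 = 8.066725 u
Δm = 8.066725 − 8.01805 = 0.048675 u
Converting to energy: 0.048675 u × 931.49 MeV/u = 45.3403 MeV

45.34 MeV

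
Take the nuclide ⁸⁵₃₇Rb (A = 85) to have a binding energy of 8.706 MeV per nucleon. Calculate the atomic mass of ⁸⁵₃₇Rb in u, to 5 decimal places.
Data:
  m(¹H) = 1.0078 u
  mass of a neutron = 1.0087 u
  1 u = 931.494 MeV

84.91177 u

Total binding energy = 85 × 8.706 = 740.010 MeV
Mass defect = 740.010 MeV / (931.494 MeV/u) = 0.7944335 u
Constituent mass = 37(1.0078) + 48(1.0087) = 85.7062 u
Atomic mass = 85.7062 − 0.7944335 = 84.9117665 u ≈ 84.91177 u (to 5 decimal places)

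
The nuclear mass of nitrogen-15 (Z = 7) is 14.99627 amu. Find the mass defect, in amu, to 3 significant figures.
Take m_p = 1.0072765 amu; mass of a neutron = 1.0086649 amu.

0.124 amu

Z = 7, so N = A − Z = 15 − 7 = 8.
Total constituent mass: 7 × 1.0072765 + 8 × 1.0086649 = 15.1202547 amu
Δm = 15.1202547 − 14.99627 = 0.1239847 amu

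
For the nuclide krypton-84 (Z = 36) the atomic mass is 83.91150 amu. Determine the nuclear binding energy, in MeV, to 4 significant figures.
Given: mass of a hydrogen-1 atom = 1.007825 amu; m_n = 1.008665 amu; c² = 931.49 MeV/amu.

732.3 MeV

With 36 protons and 48 neutrons (A = 84):
Σm = 36·m(¹H) + 48·m_n = 36.281700 + 48.415920 = 84.697620 amu
Δm = 84.697620 − 83.91150 = 0.786120 amu
Binding energy = Δm·c² = 0.786120 × 931.49 MeV/amu = 732.263 MeV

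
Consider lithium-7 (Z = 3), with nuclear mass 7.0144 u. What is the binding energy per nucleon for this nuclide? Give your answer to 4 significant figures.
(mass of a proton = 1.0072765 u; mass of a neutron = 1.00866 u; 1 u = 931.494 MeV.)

Σm = 3·m_p + 4·m_n = 3.0218295 + 4.03464 = 7.0564695 u
Mass defect Δm = 7.0564695 − 7.0144 = 0.0420695 u
E_B = 0.0420695 × 931.494 = 39.1875 MeV
Per nucleon: 39.1875 / 7 = 5.598 MeV

5.598 MeV/nucleon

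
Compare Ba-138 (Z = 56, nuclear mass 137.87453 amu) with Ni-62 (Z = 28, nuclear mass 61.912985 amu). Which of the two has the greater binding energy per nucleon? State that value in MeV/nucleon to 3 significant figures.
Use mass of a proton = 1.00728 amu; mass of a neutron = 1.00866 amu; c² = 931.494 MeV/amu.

Ba-138: Σm = 56(1.00728) + 82(1.00866) = 139.11780 amu; Δm = 1.24327 amu; E_B = 1158.1 MeV; E_B/A = 8.392 MeV
Ni-62: Σm = 28(1.00728) + 34(1.00866) = 62.49828 amu; Δm = 0.585295 amu; E_B = 545.20 MeV; E_B/A = 8.794 MeV
Ni-62 has the higher binding energy per nucleon, so it is the more tightly bound nucleus.

Ni-62; 8.79 MeV/nucleon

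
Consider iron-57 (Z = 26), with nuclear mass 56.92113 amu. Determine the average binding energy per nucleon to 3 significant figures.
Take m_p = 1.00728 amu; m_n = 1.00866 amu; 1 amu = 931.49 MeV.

Total constituent mass: 26 × 1.00728 + 31 × 1.00866 = 57.45774 amu
The mass defect is 57.45774 − 56.92113 = 0.53661 amu.
Converting to energy: 0.53661 amu × 931.49 MeV/amu = 499.847 MeV
BE/A = 499.847 MeV / 57 = 8.769 MeV/nucleon

8.77 MeV/nucleon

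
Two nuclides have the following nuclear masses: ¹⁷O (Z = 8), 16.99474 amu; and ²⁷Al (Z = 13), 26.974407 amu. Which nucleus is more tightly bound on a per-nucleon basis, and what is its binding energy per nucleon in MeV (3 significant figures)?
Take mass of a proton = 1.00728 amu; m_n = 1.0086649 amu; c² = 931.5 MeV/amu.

¹⁷O: Σm = 8(1.00728) + 9(1.0086649) = 17.1362241 amu; Δm = 0.1414841 amu; E_B = 131.79 MeV; E_B/A = 7.752 MeV
²⁷Al: Σm = 13(1.00728) + 14(1.0086649) = 27.2159486 amu; Δm = 0.2415416 amu; E_B = 225.00 MeV; E_B/A = 8.333 MeV
²⁷Al has the higher binding energy per nucleon, so it is the more tightly bound nucleus.

²⁷Al; 8.33 MeV/nucleon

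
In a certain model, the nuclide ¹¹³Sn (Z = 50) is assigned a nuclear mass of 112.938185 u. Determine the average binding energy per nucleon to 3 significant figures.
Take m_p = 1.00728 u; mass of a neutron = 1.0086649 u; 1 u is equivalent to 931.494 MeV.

Σm = 50·m_p + 63·m_n = 50.36400 + 63.5458887 = 113.9098887 u
Mass defect Δm = 113.9098887 − 112.938185 = 0.9717037 u
E_B = 0.9717037 × 931.494 = 905.136 MeV
Per nucleon: 905.136 / 113 = 8.010 MeV

8.01 MeV/nucleon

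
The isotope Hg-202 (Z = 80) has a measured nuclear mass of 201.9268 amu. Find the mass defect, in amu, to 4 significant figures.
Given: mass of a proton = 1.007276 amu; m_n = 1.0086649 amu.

1.712 amu

With 80 protons and 122 neutrons (A = 202):
Σm = 80·m_p + 122·m_n = 80.582080 + 123.0571178 = 203.6391978 amu
The mass defect is 203.6391978 − 201.9268 = 1.7123978 amu.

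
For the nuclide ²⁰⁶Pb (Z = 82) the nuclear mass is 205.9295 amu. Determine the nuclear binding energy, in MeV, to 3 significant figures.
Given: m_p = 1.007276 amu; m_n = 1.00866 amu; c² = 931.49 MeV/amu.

Z = 82, so N = A − Z = 206 − 82 = 124.
Total constituent mass: 82 × 1.007276 + 124 × 1.00866 = 207.670472 amu
The mass defect is 207.670472 − 205.9295 = 1.740972 amu.
Converting to energy: 1.740972 amu × 931.49 MeV/amu = 1621.70 MeV

1620 MeV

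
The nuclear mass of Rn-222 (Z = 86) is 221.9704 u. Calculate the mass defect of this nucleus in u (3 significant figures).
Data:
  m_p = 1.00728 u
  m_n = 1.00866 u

1.83 u

The nucleus contains 86 protons and 222 − 86 = 136 neutrons.
Σm = 86·m_p + 136·m_n = 86.62608 + 137.17776 = 223.80384 u
Mass defect Δm = 223.80384 − 221.9704 = 1.83344 u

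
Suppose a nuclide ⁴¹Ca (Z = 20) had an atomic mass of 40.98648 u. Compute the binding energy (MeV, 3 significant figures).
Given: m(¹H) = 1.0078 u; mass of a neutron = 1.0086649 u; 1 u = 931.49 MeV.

327 MeV

Total constituent mass: 20 × 1.0078 + 21 × 1.0086649 = 41.3379629 u
Δm = 41.3379629 − 40.98648 = 0.3514829 u
Converting to energy: 0.3514829 u × 931.49 MeV/u = 327.403 MeV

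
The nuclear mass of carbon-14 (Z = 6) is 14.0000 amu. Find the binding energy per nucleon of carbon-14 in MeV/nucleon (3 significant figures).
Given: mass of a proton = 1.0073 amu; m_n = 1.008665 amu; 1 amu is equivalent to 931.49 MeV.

7.53 MeV/nucleon

Mass of separated nucleons = 6(1.0073) + 8(1.008665) = 6.0438 + 8.069320 = 14.113120 amu
Δm = 14.113120 − 14.0000 = 0.113120 amu
E_B = 0.113120 × 931.49 = 105.370 MeV
BE/A = 105.370 MeV / 14 = 7.526 MeV/nucleon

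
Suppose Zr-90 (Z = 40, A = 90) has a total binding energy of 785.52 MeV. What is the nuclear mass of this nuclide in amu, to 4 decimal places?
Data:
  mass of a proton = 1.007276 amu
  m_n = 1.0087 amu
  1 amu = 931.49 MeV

89.8827 amu

Mass defect = 785.52 MeV / (931.49 MeV/amu) = 0.843294 amu
Constituent mass = 40(1.007276) + 50(1.0087) = 90.726040 amu
Nuclear mass = 90.726040 − 0.843294 = 89.882746 amu ≈ 89.8827 amu (to 4 decimal places)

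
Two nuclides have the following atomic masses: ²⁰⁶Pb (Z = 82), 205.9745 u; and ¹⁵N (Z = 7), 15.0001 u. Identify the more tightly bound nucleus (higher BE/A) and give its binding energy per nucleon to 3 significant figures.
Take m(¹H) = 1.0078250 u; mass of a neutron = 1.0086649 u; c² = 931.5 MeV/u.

²⁰⁶Pb; 7.88 MeV/nucleon

²⁰⁶Pb: Σm = 82(1.0078250) + 124(1.0086649) = 207.7160976 u; Δm = 1.7415976 u; E_B = 1622.3 MeV; E_B/A = 7.875 MeV
¹⁵N: Σm = 7(1.0078250) + 8(1.0086649) = 15.1240942 u; Δm = 0.1239942 u; E_B = 115.50 MeV; E_B/A = 7.700 MeV
²⁰⁶Pb has the higher binding energy per nucleon, so it is the more tightly bound nucleus.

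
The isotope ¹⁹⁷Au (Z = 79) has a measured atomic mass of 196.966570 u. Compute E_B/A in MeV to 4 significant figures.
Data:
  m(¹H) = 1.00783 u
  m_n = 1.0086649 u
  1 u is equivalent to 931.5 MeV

7.918 MeV/nucleon

With 79 protons and 118 neutrons (A = 197):
Total constituent mass: 79 × 1.00783 + 118 × 1.0086649 = 198.6410282 u
The mass defect is 198.6410282 − 196.966570 = 1.6744582 u.
Binding energy = Δm·c² = 1.6744582 × 931.5 MeV/u = 1559.76 MeV
Per nucleon: 1559.76 / 197 = 7.918 MeV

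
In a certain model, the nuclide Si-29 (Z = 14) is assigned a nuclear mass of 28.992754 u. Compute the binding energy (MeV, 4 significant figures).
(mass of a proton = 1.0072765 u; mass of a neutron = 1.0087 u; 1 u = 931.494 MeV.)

The nucleus contains 14 protons and 29 − 14 = 15 neutrons.
Total constituent mass: 14 × 1.0072765 + 15 × 1.0087 = 29.2323710 u
Mass defect Δm = 29.2323710 − 28.992754 = 0.2396170 u
Binding energy = Δm·c² = 0.2396170 × 931.494 MeV/u = 223.202 MeV

223.2 MeV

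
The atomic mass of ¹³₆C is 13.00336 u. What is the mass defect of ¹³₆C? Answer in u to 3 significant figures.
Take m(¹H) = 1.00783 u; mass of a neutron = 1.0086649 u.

0.104 u

Mass of separated nucleons = 6(1.00783) + 7(1.0086649) = 6.04698 + 7.0606543 = 13.1076343 u
Mass defect Δm = 13.1076343 − 13.00336 = 0.1042743 u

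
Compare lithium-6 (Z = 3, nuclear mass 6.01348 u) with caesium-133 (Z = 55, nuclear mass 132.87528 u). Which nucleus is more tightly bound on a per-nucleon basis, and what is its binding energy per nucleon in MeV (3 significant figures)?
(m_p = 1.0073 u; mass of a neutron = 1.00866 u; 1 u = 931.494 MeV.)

lithium-6: Σm = 3(1.0073) + 3(1.00866) = 6.04788 u; Δm = 0.03440 u; E_B = 32.043 MeV; E_B/A = 5.341 MeV
caesium-133: Σm = 55(1.0073) + 78(1.00866) = 134.07698 u; Δm = 1.20170 u; E_B = 1119.38 MeV; E_B/A = 8.416 MeV
caesium-133 has the higher binding energy per nucleon, so it is the more tightly bound nucleus.

caesium-133; 8.42 MeV/nucleon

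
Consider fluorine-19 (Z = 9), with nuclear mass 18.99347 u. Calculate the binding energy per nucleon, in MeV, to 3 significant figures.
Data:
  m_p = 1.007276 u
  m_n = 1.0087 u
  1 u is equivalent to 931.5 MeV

Z = 9, so N = A − Z = 19 − 9 = 10.
Total constituent mass: 9 × 1.007276 + 10 × 1.0087 = 19.152484 u
Mass defect Δm = 19.152484 − 18.99347 = 0.159014 u
Binding energy = Δm·c² = 0.159014 × 931.5 MeV/u = 148.122 MeV
Per nucleon: 148.122 / 19 = 7.796 MeV

7.80 MeV/nucleon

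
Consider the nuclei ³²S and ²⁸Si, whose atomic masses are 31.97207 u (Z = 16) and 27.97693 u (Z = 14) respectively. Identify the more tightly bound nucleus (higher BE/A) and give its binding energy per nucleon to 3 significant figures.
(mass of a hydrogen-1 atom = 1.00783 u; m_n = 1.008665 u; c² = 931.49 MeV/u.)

³²S: Σm = 16(1.00783) + 16(1.008665) = 32.263920 u; Δm = 0.291850 u; E_B = 271.855 MeV; E_B/A = 8.495 MeV
²⁸Si: Σm = 14(1.00783) + 14(1.008665) = 28.230930 u; Δm = 0.254000 u; E_B = 236.60 MeV; E_B/A = 8.450 MeV
³²S has the higher binding energy per nucleon, so it is the more tightly bound nucleus.

³²S; 8.50 MeV/nucleon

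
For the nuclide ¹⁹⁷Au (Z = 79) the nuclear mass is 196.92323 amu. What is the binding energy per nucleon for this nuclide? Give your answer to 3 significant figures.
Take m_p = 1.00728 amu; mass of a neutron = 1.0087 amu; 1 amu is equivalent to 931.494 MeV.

7.94 MeV/nucleon

The nucleus contains 79 protons and 197 − 79 = 118 neutrons.
Total constituent mass: 79 × 1.00728 + 118 × 1.0087 = 198.60172 amu
Mass defect Δm = 198.60172 − 196.92323 = 1.67849 amu
Converting to energy: 1.67849 amu × 931.494 MeV/amu = 1563.50 MeV
Per nucleon: 1563.50 / 197 = 7.937 MeV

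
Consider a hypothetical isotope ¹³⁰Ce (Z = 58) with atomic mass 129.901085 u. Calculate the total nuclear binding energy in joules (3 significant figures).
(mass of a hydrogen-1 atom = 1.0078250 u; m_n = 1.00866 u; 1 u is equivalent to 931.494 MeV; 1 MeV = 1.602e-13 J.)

1.76e-10 J

Σm = 58·m(¹H) + 72·m_n = 58.4538500 + 72.62352 = 131.0773700 u
The mass defect is 131.0773700 − 129.901085 = 1.1762850 u.
E_B = 1.1762850 × 931.494 = 1095.70 MeV
In joules: 1095.70 MeV × 1.602e-13 J/MeV = 1.7553e-10 J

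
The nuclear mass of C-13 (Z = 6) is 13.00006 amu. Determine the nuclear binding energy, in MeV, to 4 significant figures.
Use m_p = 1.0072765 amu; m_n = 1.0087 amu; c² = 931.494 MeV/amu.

97.34 MeV

Σm = 6·m_p + 7·m_n = 6.0436590 + 7.0609 = 13.1045590 amu
The mass defect is 13.1045590 − 13.00006 = 0.1044990 amu.
Binding energy = Δm·c² = 0.1044990 × 931.494 MeV/amu = 97.3402 MeV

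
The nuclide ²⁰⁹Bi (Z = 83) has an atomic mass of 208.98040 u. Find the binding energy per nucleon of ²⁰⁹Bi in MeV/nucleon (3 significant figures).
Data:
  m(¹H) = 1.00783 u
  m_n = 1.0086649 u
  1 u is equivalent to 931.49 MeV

With 83 protons and 126 neutrons (A = 209):
Mass of separated nucleons = 83(1.00783) + 126(1.0086649) = 83.64989 + 127.0917774 = 210.7416674 u
Mass defect Δm = 210.7416674 − 208.98040 = 1.7612674 u
E_B = 1.7612674 × 931.49 = 1640.60 MeV
Per nucleon: 1640.60 / 209 = 7.850 MeV

7.85 MeV/nucleon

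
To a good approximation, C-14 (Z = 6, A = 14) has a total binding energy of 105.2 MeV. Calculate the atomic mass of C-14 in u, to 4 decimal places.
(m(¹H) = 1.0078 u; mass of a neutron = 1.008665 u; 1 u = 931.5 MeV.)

Mass defect = 105.2 MeV / (931.5 MeV/u) = 0.112936 u
Constituent mass = 6(1.0078) + 8(1.008665) = 14.116120 u
Atomic mass = 14.116120 − 0.112936 = 14.003184 u ≈ 14.0032 u (to 4 decimal places)

14.0032 u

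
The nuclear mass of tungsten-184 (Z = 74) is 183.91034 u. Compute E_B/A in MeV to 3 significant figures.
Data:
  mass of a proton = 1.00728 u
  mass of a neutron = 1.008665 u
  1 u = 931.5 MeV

8.01 MeV/nucleon

Total constituent mass: 74 × 1.00728 + 110 × 1.008665 = 185.491870 u
Δm = 185.491870 − 183.91034 = 1.581530 u
Converting to energy: 1.581530 u × 931.5 MeV/u = 1473.195 MeV
BE/A = 1473.195 MeV / 184 = 8.006 MeV/nucleon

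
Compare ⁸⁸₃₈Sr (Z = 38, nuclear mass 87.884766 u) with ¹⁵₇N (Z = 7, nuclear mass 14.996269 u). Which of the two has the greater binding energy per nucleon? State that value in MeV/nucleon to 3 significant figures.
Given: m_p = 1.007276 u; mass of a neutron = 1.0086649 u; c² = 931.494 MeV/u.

⁸⁸₃₈Sr; 8.73 MeV/nucleon

⁸⁸₃₈Sr: Σm = 38(1.007276) + 50(1.0086649) = 88.7097330 u; Δm = 0.8249670 u; E_B = 768.45 MeV; E_B/A = 8.732 MeV
¹⁵₇N: Σm = 7(1.007276) + 8(1.0086649) = 15.1202512 u; Δm = 0.1239822 u; E_B = 115.49 MeV; E_B/A = 7.699 MeV
⁸⁸₃₈Sr has the higher binding energy per nucleon, so it is the more tightly bound nucleus.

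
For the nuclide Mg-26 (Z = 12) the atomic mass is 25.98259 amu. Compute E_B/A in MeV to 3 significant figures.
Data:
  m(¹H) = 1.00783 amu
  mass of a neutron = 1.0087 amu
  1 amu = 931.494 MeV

8.35 MeV/nucleon

Z = 12, so N = A − Z = 26 − 12 = 14.
Σm = 12·m(¹H) + 14·m_n = 12.09396 + 14.1218 = 26.21576 amu
Δm = 26.21576 − 25.98259 = 0.23317 amu
E_B = 0.23317 × 931.494 = 217.196 MeV
Per nucleon: 217.196 / 26 = 8.354 MeV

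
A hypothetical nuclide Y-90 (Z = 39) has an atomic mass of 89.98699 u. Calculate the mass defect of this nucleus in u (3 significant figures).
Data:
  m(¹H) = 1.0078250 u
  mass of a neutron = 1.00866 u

Total constituent mass: 39 × 1.0078250 + 51 × 1.00866 = 90.7468350 u
The mass defect is 90.7468350 − 89.98699 = 0.7598450 u.

0.760 u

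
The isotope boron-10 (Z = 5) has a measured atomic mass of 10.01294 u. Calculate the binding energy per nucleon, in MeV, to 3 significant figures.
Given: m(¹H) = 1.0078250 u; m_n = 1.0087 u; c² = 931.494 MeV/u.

6.49 MeV/nucleon

Total constituent mass: 5 × 1.0078250 + 5 × 1.0087 = 10.0826250 u
Mass defect Δm = 10.0826250 − 10.01294 = 0.0696850 u
Binding energy = Δm·c² = 0.0696850 × 931.494 MeV/u = 64.9112 MeV
Dividing by A = 10 gives 6.491 MeV per nucleon.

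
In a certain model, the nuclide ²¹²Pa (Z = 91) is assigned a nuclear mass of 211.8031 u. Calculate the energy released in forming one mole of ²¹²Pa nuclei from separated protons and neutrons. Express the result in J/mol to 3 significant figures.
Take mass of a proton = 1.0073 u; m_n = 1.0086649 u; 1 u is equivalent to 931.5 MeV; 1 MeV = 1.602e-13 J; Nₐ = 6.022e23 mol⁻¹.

1.72e+14 J/mol

Z = 91, so N = A − Z = 212 − 91 = 121.
Mass of separated nucleons = 91(1.0073) + 121(1.0086649) = 91.6643 + 122.0484529 = 213.7127529 u
Mass defect Δm = 213.7127529 − 211.8031 = 1.9096529 u
Binding energy = Δm·c² = 1.9096529 × 931.5 MeV/u = 1778.84 MeV
Per nucleus in joules: 1778.84 MeV × 1.602e-13 J/MeV = 2.8497e-10 J
Per mole: 2.8497e-10 J × 6.022e23 mol⁻¹ = 1.7161e+14 J/mol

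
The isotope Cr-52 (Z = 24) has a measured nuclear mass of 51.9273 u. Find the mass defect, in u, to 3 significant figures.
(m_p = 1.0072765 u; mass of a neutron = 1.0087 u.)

Σm = 24·m_p + 28·m_n = 24.1746360 + 28.2436 = 52.4182360 u
The mass defect is 52.4182360 − 51.9273 = 0.4909360 u.

0.491 u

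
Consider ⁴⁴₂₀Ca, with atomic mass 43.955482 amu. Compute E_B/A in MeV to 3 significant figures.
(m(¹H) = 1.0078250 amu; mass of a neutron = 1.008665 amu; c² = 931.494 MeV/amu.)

Mass of separated nucleons = 20(1.0078250) + 24(1.008665) = 20.1565000 + 24.207960 = 44.3644600 amu
Mass defect Δm = 44.3644600 − 43.955482 = 0.4089780 amu
Converting to energy: 0.4089780 amu × 931.494 MeV/amu = 380.961 MeV
Dividing by A = 44 gives 8.658 MeV per nucleon.

8.66 MeV/nucleon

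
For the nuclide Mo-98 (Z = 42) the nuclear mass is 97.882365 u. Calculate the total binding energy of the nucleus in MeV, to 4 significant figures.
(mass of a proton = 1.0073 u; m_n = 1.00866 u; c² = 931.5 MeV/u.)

With 42 protons and 56 neutrons (A = 98):
Mass of separated nucleons = 42(1.0073) + 56(1.00866) = 42.3066 + 56.48496 = 98.79156 u
Mass defect Δm = 98.79156 − 97.882365 = 0.909195 u
Binding energy = Δm·c² = 0.909195 × 931.5 MeV/u = 846.915 MeV

846.9 MeV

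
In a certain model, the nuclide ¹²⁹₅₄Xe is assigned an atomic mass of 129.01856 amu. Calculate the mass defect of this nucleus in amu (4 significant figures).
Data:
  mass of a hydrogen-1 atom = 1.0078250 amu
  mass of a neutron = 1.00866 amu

1.053 amu

The nucleus contains 54 protons and 129 − 54 = 75 neutrons.
Σm = 54·m(¹H) + 75·m_n = 54.4225500 + 75.64950 = 130.0720500 amu
Δm = 130.0720500 − 129.01856 = 1.0534900 amu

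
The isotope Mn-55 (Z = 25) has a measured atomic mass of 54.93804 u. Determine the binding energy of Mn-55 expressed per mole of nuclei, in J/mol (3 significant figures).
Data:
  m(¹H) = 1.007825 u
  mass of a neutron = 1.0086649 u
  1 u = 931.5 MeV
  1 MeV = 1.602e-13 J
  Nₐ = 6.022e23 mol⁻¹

The nucleus contains 25 protons and 55 − 25 = 30 neutrons.
Mass of separated nucleons = 25(1.007825) + 30(1.0086649) = 25.195625 + 30.2599470 = 55.4555720 u
The mass defect is 55.4555720 − 54.93804 = 0.5175320 u.
Converting to energy: 0.5175320 u × 931.5 MeV/u = 482.081 MeV
Per nucleus in joules: 482.081 MeV × 1.602e-13 J/MeV = 7.7229e-11 J
Per mole: 7.7229e-11 J × 6.022e23 mol⁻¹ = 4.6507e+13 J/mol

4.65e+13 J/mol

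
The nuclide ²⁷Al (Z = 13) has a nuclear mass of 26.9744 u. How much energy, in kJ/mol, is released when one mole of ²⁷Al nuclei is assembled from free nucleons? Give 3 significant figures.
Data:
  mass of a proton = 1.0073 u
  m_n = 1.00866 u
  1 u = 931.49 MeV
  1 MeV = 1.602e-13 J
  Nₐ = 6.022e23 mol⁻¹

With 13 protons and 14 neutrons (A = 27):
Σm = 13·m_p + 14·m_n = 13.0949 + 14.12124 = 27.21614 u
Mass defect Δm = 27.21614 − 26.9744 = 0.24174 u
Converting to energy: 0.24174 u × 931.49 MeV/u = 225.178 MeV
Per nucleus in joules: 225.178 MeV × 1.602e-13 J/MeV = 3.6074e-11 J
Per mole: 3.6074e-11 J × 6.022e23 mol⁻¹ = 2.1724e+13 J/mol

2.17e+10 kJ/mol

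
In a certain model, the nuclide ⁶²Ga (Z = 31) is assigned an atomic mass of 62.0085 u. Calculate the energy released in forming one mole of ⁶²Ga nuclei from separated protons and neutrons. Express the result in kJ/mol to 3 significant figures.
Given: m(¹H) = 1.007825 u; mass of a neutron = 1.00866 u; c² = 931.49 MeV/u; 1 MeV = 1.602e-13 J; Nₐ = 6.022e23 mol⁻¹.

With 31 protons and 31 neutrons (A = 62):
Mass of separated nucleons = 31(1.007825) + 31(1.00866) = 31.242575 + 31.26846 = 62.511035 u
The mass defect is 62.511035 − 62.0085 = 0.502535 u.
Binding energy = Δm·c² = 0.502535 × 931.49 MeV/u = 468.106 MeV
Per nucleus in joules: 468.106 MeV × 1.602e-13 J/MeV = 7.4991e-11 J
Per mole: 7.4991e-11 J × 6.022e23 mol⁻¹ = 4.5160e+13 J/mol

4.52e+10 kJ/mol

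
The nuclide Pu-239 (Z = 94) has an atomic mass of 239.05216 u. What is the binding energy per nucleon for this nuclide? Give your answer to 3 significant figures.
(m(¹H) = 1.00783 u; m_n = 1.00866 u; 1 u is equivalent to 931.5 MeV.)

7.56 MeV/nucleon

Total constituent mass: 94 × 1.00783 + 145 × 1.00866 = 240.99172 u
The mass defect is 240.99172 − 239.05216 = 1.93956 u.
E_B = 1.93956 × 931.5 = 1806.70 MeV
Per nucleon: 1806.70 / 239 = 7.559 MeV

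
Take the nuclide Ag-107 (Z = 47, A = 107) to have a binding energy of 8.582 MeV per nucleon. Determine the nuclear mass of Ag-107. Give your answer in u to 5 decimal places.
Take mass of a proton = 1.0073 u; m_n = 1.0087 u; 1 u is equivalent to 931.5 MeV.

Total binding energy = 107 × 8.582 = 918.274 MeV
Mass defect = 918.274 MeV / (931.5 MeV/u) = 0.9858014 u
Constituent mass = 47(1.0073) + 60(1.0087) = 107.8651 u
Nuclear mass = 107.8651 − 0.9858014 = 106.8792986 u ≈ 106.87930 u (to 5 decimal places)

106.87930 u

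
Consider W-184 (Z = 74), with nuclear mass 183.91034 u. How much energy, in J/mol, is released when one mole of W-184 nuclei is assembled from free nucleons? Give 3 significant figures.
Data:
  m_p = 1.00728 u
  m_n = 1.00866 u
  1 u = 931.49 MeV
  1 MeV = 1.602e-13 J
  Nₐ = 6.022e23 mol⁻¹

1.42e+14 J/mol

Total constituent mass: 74 × 1.00728 + 110 × 1.00866 = 185.49132 u
Mass defect Δm = 185.49132 − 183.91034 = 1.58098 u
Binding energy = Δm·c² = 1.58098 × 931.49 MeV/u = 1472.67 MeV
Per nucleus in joules: 1472.67 MeV × 1.602e-13 J/MeV = 2.3592e-10 J
Per mole: 2.3592e-10 J × 6.022e23 mol⁻¹ = 1.4207e+14 J/mol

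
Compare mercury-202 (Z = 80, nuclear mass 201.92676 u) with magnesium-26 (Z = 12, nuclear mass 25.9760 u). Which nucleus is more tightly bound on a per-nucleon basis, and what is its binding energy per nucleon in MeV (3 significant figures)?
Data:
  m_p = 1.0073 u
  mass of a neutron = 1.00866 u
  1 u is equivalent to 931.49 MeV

mercury-202: Σm = 80(1.0073) + 122(1.00866) = 203.64052 u; Δm = 1.71376 u; E_B = 1596.4 MeV; E_B/A = 7.903 MeV
magnesium-26: Σm = 12(1.0073) + 14(1.00866) = 26.20884 u; Δm = 0.23284 u; E_B = 216.89 MeV; E_B/A = 8.342 MeV
magnesium-26 has the higher binding energy per nucleon, so it is the more tightly bound nucleus.

magnesium-26; 8.34 MeV/nucleon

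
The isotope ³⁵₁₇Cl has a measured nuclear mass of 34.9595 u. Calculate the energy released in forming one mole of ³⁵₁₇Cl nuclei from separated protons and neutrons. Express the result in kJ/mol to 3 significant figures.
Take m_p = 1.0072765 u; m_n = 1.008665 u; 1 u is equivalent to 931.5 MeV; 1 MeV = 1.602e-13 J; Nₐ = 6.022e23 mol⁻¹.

2.88e+10 kJ/mol

Z = 17, so N = A − Z = 35 − 17 = 18.
Total constituent mass: 17 × 1.0072765 + 18 × 1.008665 = 35.2796705 u
The mass defect is 35.2796705 − 34.9595 = 0.3201705 u.
Converting to energy: 0.3201705 u × 931.5 MeV/u = 298.239 MeV
Per nucleus in joules: 298.239 MeV × 1.602e-13 J/MeV = 4.7778e-11 J
Per mole: 4.7778e-11 J × 6.022e23 mol⁻¹ = 2.8772e+13 J/mol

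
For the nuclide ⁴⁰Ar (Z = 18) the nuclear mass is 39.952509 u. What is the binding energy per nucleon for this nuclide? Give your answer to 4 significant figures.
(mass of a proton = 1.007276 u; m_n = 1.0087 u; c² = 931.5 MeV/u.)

Z = 18, so N = A − Z = 40 − 18 = 22.
Σm = 18·m_p + 22·m_n = 18.130968 + 22.1914 = 40.322368 u
The mass defect is 40.322368 − 39.952509 = 0.369859 u.
E_B = 0.369859 × 931.5 = 344.524 MeV
BE/A = 344.524 MeV / 40 = 8.613 MeV/nucleon

8.613 MeV/nucleon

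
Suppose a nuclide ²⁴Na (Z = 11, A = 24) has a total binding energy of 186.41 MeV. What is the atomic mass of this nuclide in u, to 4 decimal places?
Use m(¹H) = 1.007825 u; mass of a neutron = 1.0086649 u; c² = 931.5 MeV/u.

23.9986 u

Mass defect = 186.41 MeV / (931.5 MeV/u) = 0.200118 u
Constituent mass = 11(1.007825) + 13(1.0086649) = 24.1987187 u
Atomic mass = 24.1987187 − 0.200118 = 23.9986007 u ≈ 23.9986 u (to 4 decimal places)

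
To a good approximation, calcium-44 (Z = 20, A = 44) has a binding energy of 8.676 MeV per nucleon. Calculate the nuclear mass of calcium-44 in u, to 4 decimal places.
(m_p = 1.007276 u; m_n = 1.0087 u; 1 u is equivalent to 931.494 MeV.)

43.9445 u

Total binding energy = 44 × 8.676 = 381.744 MeV
Mass defect = 381.744 MeV / (931.494 MeV/u) = 0.409819 u
Constituent mass = 20(1.007276) + 24(1.0087) = 44.354320 u
Nuclear mass = 44.354320 − 0.409819 = 43.944501 u ≈ 43.9445 u (to 4 decimal places)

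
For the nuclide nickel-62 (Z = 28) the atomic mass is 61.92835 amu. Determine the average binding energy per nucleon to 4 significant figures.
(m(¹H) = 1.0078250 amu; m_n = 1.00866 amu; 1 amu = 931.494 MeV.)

The nucleus contains 28 protons and 62 − 28 = 34 neutrons.
Mass of separated nucleons = 28(1.0078250) + 34(1.00866) = 28.2191000 + 34.29444 = 62.5135400 amu
The mass defect is 62.5135400 − 61.92835 = 0.5851900 amu.
Binding energy = Δm·c² = 0.5851900 × 931.494 MeV/amu = 545.101 MeV
Dividing by A = 62 gives 8.792 MeV per nucleon.

8.792 MeV/nucleon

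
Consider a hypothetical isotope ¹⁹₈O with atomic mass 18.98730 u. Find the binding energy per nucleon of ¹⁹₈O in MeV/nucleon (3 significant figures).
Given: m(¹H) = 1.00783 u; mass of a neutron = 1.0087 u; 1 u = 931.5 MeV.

8.39 MeV/nucleon

Mass of separated nucleons = 8(1.00783) + 11(1.0087) = 8.06264 + 11.0957 = 19.15834 u
Mass defect Δm = 19.15834 − 18.98730 = 0.17104 u
Converting to energy: 0.17104 u × 931.5 MeV/u = 159.324 MeV
Dividing by A = 19 gives 8.385 MeV per nucleon.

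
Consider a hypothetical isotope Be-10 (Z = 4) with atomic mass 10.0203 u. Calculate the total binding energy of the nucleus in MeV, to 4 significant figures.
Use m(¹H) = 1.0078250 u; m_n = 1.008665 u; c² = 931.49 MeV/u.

58.67 MeV

The nucleus contains 4 protons and 10 − 4 = 6 neutrons.
Mass of separated nucleons = 4(1.0078250) + 6(1.008665) = 4.0313000 + 6.051990 = 10.0832900 u
The mass defect is 10.0832900 − 10.0203 = 0.0629900 u.
E_B = 0.0629900 × 931.49 = 58.6746 MeV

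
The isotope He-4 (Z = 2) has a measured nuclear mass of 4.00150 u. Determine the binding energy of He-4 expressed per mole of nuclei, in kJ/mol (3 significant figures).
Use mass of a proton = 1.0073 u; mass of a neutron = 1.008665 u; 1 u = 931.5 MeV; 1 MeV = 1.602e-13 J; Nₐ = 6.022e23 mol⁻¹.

2.73e+09 kJ/mol

With 2 protons and 2 neutrons (A = 4):
Total constituent mass: 2 × 1.0073 + 2 × 1.008665 = 4.031930 u
Mass defect Δm = 4.031930 − 4.00150 = 0.030430 u
E_B = 0.030430 × 931.5 = 28.3455 MeV
Per nucleus in joules: 28.3455 MeV × 1.602e-13 J/MeV = 4.5409e-12 J
Per mole: 4.5409e-12 J × 6.022e23 mol⁻¹ = 2.7345e+12 J/mol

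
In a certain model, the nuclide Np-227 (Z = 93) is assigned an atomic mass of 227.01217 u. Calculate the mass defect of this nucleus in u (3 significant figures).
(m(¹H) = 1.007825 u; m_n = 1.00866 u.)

Mass of separated nucleons = 93(1.007825) + 134(1.00866) = 93.727725 + 135.16044 = 228.888165 u
The mass defect is 228.888165 − 227.01217 = 1.875995 u.

1.88 u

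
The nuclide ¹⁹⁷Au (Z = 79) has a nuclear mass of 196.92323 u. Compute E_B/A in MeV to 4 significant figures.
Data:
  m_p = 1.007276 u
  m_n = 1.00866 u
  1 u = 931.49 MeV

7.913 MeV/nucleon

Z = 79, so N = A − Z = 197 − 79 = 118.
Σm = 79·m_p + 118·m_n = 79.574804 + 119.02188 = 198.596684 u
Mass defect Δm = 198.596684 − 196.92323 = 1.673454 u
Converting to energy: 1.673454 u × 931.49 MeV/u = 1558.81 MeV
Dividing by A = 197 gives 7.913 MeV per nucleon.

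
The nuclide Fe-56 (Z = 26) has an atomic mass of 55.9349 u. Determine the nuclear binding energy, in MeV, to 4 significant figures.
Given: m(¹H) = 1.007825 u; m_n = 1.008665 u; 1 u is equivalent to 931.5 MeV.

The nucleus contains 26 protons and 56 − 26 = 30 neutrons.
Σm = 26·m(¹H) + 30·m_n = 26.203450 + 30.259950 = 56.463400 u
Mass defect Δm = 56.463400 − 55.9349 = 0.528500 u
E_B = 0.528500 × 931.5 = 492.298 MeV

492.3 MeV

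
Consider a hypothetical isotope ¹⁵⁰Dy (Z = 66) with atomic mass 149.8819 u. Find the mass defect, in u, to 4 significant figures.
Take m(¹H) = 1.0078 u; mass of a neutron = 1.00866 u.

The nucleus contains 66 protons and 150 − 66 = 84 neutrons.
Mass of separated nucleons = 66(1.0078) + 84(1.00866) = 66.5148 + 84.72744 = 151.24224 u
Δm = 151.24224 − 149.8819 = 1.36034 u

1.360 u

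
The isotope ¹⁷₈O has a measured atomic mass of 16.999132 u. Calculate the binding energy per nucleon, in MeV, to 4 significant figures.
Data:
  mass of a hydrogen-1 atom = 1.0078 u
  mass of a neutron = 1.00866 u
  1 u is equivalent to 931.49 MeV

With 8 protons and 9 neutrons (A = 17):
Σm = 8·m(¹H) + 9·m_n = 8.0624 + 9.07794 = 17.14034 u
The mass defect is 17.14034 − 16.999132 = 0.141208 u.
Binding energy = Δm·c² = 0.141208 × 931.49 MeV/u = 131.534 MeV
BE/A = 131.534 MeV / 17 = 7.737 MeV/nucleon

7.737 MeV/nucleon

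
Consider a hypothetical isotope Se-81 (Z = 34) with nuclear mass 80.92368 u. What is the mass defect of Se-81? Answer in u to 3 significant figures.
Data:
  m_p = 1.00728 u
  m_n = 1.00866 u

0.731 u

Mass of separated nucleons = 34(1.00728) + 47(1.00866) = 34.24752 + 47.40702 = 81.65454 u
Δm = 81.65454 − 80.92368 = 0.73086 u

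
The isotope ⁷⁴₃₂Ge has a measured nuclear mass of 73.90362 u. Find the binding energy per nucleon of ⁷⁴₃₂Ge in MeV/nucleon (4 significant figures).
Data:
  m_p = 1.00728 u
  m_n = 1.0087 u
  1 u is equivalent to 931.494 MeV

With 32 protons and 42 neutrons (A = 74):
Mass of separated nucleons = 32(1.00728) + 42(1.0087) = 32.23296 + 42.3654 = 74.59836 u
Mass defect Δm = 74.59836 − 73.90362 = 0.69474 u
Converting to energy: 0.69474 u × 931.494 MeV/u = 647.146 MeV
Dividing by A = 74 gives 8.745 MeV per nucleon.

8.745 MeV/nucleon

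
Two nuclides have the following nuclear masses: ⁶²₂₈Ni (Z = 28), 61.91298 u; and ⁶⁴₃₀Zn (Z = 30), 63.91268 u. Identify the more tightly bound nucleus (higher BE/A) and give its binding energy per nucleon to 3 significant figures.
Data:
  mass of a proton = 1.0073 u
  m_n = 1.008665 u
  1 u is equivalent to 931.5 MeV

⁶²₂₈Ni: Σm = 28(1.0073) + 34(1.008665) = 62.499010 u; Δm = 0.586030 u; E_B = 545.887 MeV; E_B/A = 8.8046 MeV
⁶⁴₃₀Zn: Σm = 30(1.0073) + 34(1.008665) = 64.513610 u; Δm = 0.600930 u; E_B = 559.77 MeV; E_B/A = 8.746 MeV
⁶²₂₈Ni has the higher binding energy per nucleon, so it is the more tightly bound nucleus.

⁶²₂₈Ni; 8.80 MeV/nucleon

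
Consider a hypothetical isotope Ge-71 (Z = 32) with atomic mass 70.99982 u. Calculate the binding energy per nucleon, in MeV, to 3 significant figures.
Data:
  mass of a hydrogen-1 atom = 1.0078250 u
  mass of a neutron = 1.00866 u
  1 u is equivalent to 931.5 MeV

7.72 MeV/nucleon

Z = 32, so N = A − Z = 71 − 32 = 39.
Σm = 32·m(¹H) + 39·m_n = 32.2504000 + 39.33774 = 71.5881400 u
The mass defect is 71.5881400 − 70.99982 = 0.5883200 u.
E_B = 0.5883200 × 931.5 = 548.020 MeV
Per nucleon: 548.020 / 71 = 7.719 MeV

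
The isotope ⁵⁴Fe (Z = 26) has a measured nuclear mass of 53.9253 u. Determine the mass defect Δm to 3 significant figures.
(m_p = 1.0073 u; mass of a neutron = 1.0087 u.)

Total constituent mass: 26 × 1.0073 + 28 × 1.0087 = 54.4334 u
Mass defect Δm = 54.4334 − 53.9253 = 0.5081 u

0.508 u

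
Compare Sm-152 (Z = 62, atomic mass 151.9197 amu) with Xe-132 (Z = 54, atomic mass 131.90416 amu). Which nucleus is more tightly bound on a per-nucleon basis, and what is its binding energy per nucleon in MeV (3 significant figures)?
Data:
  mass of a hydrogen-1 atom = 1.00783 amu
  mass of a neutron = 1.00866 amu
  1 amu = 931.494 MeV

Sm-152: Σm = 62(1.00783) + 90(1.00866) = 153.26486 amu; Δm = 1.34516 amu; E_B = 1253.0 MeV; E_B/A = 8.243 MeV
Xe-132: Σm = 54(1.00783) + 78(1.00866) = 133.09830 amu; Δm = 1.19414 amu; E_B = 1112.3 MeV; E_B/A = 8.427 MeV
Xe-132 has the higher binding energy per nucleon, so it is the more tightly bound nucleus.

Xe-132; 8.43 MeV/nucleon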